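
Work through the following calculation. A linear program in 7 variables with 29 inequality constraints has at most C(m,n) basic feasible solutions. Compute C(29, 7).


Each vertex corresponds to some choice of n active constraints out of m, so the number of vertices is at most C(m, n) = m! / (n!(m-n)!).
m = 29, n = 7
Numerator: 29 * 28 * 27 * 26 * 25 * 24 * 23
Denominator: 7! = 5040
C(29, 7) = 1560780


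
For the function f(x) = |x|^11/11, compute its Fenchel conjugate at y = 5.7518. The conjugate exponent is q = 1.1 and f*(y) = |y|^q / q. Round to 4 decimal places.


The conjugate exponent q satisfies 1/p + 1/q = 1.
p = 11, so q = 11/(11 - 1) = 1.1
|y|^q = 5.7518^1.1 = 6.8515
f*(5.7518) = 6.8515 / 1.1 = 6.2286


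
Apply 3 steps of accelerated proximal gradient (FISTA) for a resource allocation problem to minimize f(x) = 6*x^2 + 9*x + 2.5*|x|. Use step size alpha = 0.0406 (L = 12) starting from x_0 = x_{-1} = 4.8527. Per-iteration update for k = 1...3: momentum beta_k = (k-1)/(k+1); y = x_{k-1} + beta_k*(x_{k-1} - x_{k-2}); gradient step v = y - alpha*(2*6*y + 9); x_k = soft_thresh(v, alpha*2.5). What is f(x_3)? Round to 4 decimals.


FISTA on f(x) = 6*x^2 + 9*x + 2.5*|x|
L = 12, alpha = 0.0406
Iteration 1: beta = 0.0, y = 4.8527 + 0.0*(4.8527 - 4.8527) = 4.8527
  grad(y) = 67.2324, v = y - alpha*grad = 2.1231
  prox(v) = soft_thresh(2.1231, 0.1015) = 2.0216
Iteration 2: beta = 0.3333, y = 2.0216 + 0.3333*(2.0216 - 4.8527) = 1.0779
  grad(y) = 21.9342, v = y - alpha*grad = 0.1873
  prox(v) = soft_thresh(0.1873, 0.1015) = 0.0858
Iteration 3: beta = 0.5, y = 0.0858 + 0.5*(0.0858 - 2.0216) = -0.882
  grad(y) = -1.5846, v = y - alpha*grad = -0.8177
  prox(v) = soft_thresh(-0.8177, 0.1015) = -0.7162
f(x_3) = 6*(-0.7162)^2 + 9*(-0.7162) + 2.5*|-0.7162| = -1.5776


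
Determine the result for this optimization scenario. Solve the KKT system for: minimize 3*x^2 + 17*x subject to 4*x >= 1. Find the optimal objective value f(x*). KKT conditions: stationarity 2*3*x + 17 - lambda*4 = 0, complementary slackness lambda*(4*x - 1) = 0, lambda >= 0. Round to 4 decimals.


Step 1: Try lambda = 0 (constraint inactive).
x_unc = -17/(2*3) = -2.8333
Check: 4*-2.8333 = -11.3332 < 1 -- violated!
Step 2: Constraint must be active: 4*x = 1
x* = 1/4 = 0.25
lambda = (2*3*0.25 + 17)/4 = 4.625
Step 3: Compute optimal value.
f(x*) = 3*0.25^2 + 17*0.25 = 4.4375


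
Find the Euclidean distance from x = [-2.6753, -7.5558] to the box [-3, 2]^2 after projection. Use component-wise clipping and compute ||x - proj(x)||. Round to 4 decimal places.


Project each component onto [-3, 2].
clip(-2.6753) = -2.6753, clip(-7.5558) = -3.0
Projection = [-2.6753, -3.0]
Squared diffs: [0.0, 20.7553]
Distance = sqrt(20.7553) = 4.5558


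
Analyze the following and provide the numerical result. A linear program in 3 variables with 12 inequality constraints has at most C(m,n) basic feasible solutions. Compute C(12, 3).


Each vertex corresponds to some choice of n active constraints out of m, so the number of vertices is at most C(m, n) = m! / (n!(m-n)!).
m = 12, n = 3
Numerator: 12 * 11 * 10
Denominator: 3! = 6
C(12, 3) = 220


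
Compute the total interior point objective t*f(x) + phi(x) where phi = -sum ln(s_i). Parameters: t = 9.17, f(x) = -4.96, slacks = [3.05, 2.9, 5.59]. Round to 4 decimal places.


Step 1: Compute log-barrier.
ln values: [1.1151, 1.0647, 1.721]
phi = -(1.1151 + 1.0647 + 1.721) = -3.9008
Step 2: Compute augmented objective.
t*f(x) = 9.17*-4.96 = -45.4832
Total = -45.4832 - 3.9008 = -49.384


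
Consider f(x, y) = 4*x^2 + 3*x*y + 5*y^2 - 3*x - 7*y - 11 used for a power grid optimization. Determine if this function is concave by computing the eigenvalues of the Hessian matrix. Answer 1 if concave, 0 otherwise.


The Hessian of f(x,y) = 4*x^2 + 3*x*y + 5*y^2 - 3*x - 7*y - 11 is:
H = [[8, 3], [3, 10]]
Trace = 8 + 10 = 18
Determinant = 8*10 - (3)^2 = 71
Discriminant = (18)^2 - 4*71 = 40.0
Eigenvalues: lambda_1 = 5.8377, lambda_2 = 12.1623
The function is not concave.

0


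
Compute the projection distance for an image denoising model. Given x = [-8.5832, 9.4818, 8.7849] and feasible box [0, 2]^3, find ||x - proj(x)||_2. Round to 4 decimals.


Project each component onto [0, 2].
clip(-8.5832) = 0.0, clip(9.4818) = 2.0, clip(8.7849) = 2.0
Projection = [0.0, 2.0, 2.0]
Squared diffs: [73.6713, 55.9773, 46.0349]
Distance = sqrt(175.6835) = 13.2546


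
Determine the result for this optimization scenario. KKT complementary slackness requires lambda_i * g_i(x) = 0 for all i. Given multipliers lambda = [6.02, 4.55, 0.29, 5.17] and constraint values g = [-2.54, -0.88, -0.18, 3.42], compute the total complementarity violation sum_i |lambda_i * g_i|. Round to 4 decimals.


KKT complementary slackness check:
lambda_1 * g_1 = 6.02 * -2.54 = -15.2908
lambda_2 * g_2 = 4.55 * -0.88 = -4.004
lambda_3 * g_3 = 0.29 * -0.18 = -0.0522
lambda_4 * g_4 = 5.17 * 3.42 = 17.6814
Total violation = 15.2908 + 4.004 + 0.0522 + 17.6814 = 37.0284


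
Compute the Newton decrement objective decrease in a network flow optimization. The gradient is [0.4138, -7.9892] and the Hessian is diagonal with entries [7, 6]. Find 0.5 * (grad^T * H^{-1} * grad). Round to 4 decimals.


Step 1: H is diagonal, so H^(-1) * g = [0.0591, -1.3315].
Step 2: g^T H^(-1) g = sum_i g_i^2 / H_ii
  = (0.4138)^2/7 + (-7.9892)^2/6
  = 0.0245 + 10.6379 = 10.6623
Step 3: Objective decrease = 0.5 * g^T H^(-1) g = 5.3312


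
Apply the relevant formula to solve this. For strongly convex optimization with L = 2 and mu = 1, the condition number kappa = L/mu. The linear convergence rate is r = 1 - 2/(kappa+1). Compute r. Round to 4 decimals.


Step 1: Compute the condition number.
kappa = L/mu = 2/1 = 2.0
Step 2: Compute the convergence rate.
r = 1 - 2/(kappa + 1) = 1 - 2*mu/(L + mu) = (L - mu)/(L + mu) = 1/3 = 0.3333


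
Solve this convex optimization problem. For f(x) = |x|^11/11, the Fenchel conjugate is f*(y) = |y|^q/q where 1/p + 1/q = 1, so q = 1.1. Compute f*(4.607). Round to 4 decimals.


The conjugate exponent q satisfies 1/p + 1/q = 1.
p = 11, so q = 11/(11 - 1) = 1.1
|y|^q = 4.607^1.1 = 5.3674
f*(4.607) = 5.3674 / 1.1 = 4.8794


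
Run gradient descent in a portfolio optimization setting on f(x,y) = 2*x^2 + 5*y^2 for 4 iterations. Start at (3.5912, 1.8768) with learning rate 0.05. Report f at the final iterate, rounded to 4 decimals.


Gradient descent on f(x,y) = 2*x^2 + 5*y^2.
Starting point: (3.5912, 1.8768), alpha = 0.05
Step 1: grad_x = 2*2*3.5912 = 14.3648, grad_y = 2*5*1.8768 = 18.768
  x_1 = 3.5912 - 0.05*14.3648 = 2.873
  y_1 = 1.8768 - 0.05*18.768 = 0.9384
Step 2: grad_x = 2*2*2.873 = 11.4918, grad_y = 2*5*0.9384 = 9.384
  x_2 = 2.873 - 0.05*11.4918 = 2.2984
  y_2 = 0.9384 - 0.05*9.384 = 0.4692
Step 3: grad_x = 2*2*2.2984 = 9.1935, grad_y = 2*5*0.4692 = 4.692
  x_3 = 2.2984 - 0.05*9.1935 = 1.8387
  y_3 = 0.4692 - 0.05*4.692 = 0.2346
Step 4: grad_x = 2*2*1.8387 = 7.3548, grad_y = 2*5*0.2346 = 2.346
  x_4 = 1.8387 - 0.05*7.3548 = 1.471
  y_4 = 0.2346 - 0.05*2.346 = 0.1173
f(1.471, 0.1173) = 2*1.471^2 + 5*0.1173^2 = 4.3962


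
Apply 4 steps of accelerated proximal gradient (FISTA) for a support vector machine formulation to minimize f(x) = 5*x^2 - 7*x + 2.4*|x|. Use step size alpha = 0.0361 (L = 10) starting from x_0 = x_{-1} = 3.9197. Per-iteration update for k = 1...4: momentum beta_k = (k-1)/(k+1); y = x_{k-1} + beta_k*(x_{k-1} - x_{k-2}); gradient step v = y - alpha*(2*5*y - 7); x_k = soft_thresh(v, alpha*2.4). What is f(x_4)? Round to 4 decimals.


FISTA on f(x) = 5*x^2 - 7*x + 2.4*|x|
L = 10, alpha = 0.0361
Iteration 1: beta = 0.0, y = 3.9197 + 0.0*(3.9197 - 3.9197) = 3.9197
  grad(y) = 32.197, v = y - alpha*grad = 2.7574
  prox(v) = soft_thresh(2.7574, 0.0866) = 2.6707
Iteration 2: beta = 0.3333, y = 2.6707 + 0.3333*(2.6707 - 3.9197) = 2.2544
  grad(y) = 15.5443, v = y - alpha*grad = 1.6933
  prox(v) = soft_thresh(1.6933, 0.0866) = 1.6066
Iteration 3: beta = 0.5, y = 1.6066 + 0.5*(1.6066 - 2.6707) = 1.0746
  grad(y) = 3.7459, v = y - alpha*grad = 0.9394
  prox(v) = soft_thresh(0.9394, 0.0866) = 0.8527
Iteration 4: beta = 0.6, y = 0.8527 + 0.6*(0.8527 - 1.6066) = 0.4004
  grad(y) = -2.9963, v = y - alpha*grad = 0.5085
  prox(v) = soft_thresh(0.5085, 0.0866) = 0.4219
f(x_4) = 5*0.4219^2 - 7*0.4219 + 2.4*|0.4219| = -1.0507


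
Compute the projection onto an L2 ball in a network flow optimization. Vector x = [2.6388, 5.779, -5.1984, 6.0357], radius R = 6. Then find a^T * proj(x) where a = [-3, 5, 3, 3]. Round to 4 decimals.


Step 1: Compute ||x|| (intermediates to 6 decimals).
||x|| = sqrt(2.6388^2 + 5.779^2 + (-5.1984)^2 + 6.0357^2) = 10.188874
Step 2: Project.
Since ||x|| > R, scale = R/||x|| = 6/10.188874 = 0.588878, proj(x) = scale * x
proj(x) = [1.553931, 3.403126, -3.061223, 3.554291]
Step 3: Dot product.
a^T * proj(x) = -3*1.553931 + 5*3.403126 + 3*(-3.061223) + 3*3.554291 = 13.833


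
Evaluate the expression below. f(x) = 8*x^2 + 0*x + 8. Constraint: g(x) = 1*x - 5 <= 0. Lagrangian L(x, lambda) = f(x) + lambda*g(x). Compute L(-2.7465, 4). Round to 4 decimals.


Step 1: Evaluate f(x).
f(-2.7465) = 8*(-2.7465)^2 + 0*(-2.7465) + 8 = 68.3461
Step 2: Evaluate g(x).
g(-2.7465) = 1*-2.7465 - 5 = -7.7465
Step 3: Compute Lagrangian.
L = 68.3461 + 4*-7.7465 = 37.3601


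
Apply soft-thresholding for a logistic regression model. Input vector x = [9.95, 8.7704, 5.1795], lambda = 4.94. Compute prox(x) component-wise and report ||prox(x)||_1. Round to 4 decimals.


Soft-thresholding with lambda = 4.94:
prox(9.95) = sign(9.95)*max(|9.95| - 4.94, 0) = 5.01
prox(8.7704) = sign(8.7704)*max(|8.7704| - 4.94, 0) = 3.8304
prox(5.1795) = sign(5.1795)*max(|5.1795| - 4.94, 0) = 0.2395
prox(x) = [5.01, 3.8304, 0.2395]
||prox(x)||_1 = 5.01 + 3.8304 + 0.2395 = 9.0799


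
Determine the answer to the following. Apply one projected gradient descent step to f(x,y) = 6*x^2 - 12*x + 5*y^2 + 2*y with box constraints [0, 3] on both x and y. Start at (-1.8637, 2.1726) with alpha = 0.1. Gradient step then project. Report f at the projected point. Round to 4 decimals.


Step 1: Compute gradient at (-1.8637, 2.1726).
grad_x = 2*6*-1.8637 - 12 = -34.3644
grad_y = 2*5*2.1726 + 2 = 23.726
Step 2: Gradient step.
x_raw = -1.8637 - 0.1*-34.3644 = 1.5727
y_raw = 2.1726 - 0.1*23.726 = -0.2
Step 3: Project onto [0, 3].
x_proj = clip(1.5727) = 1.5727
y_proj = clip(-0.2) = 0.0
Step 4: Evaluate f.
f(1.5727, 0.0) = -4.0318


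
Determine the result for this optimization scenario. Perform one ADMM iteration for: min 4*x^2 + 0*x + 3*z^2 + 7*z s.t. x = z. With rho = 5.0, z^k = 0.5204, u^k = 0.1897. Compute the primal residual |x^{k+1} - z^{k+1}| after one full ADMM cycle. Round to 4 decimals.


ADMM iteration with rho = 5.0, z^k = 0.5204, u^k = 0.1897
Step 1: x-update.
Minimize 4*x^2 + 0*x + (5.0/2)*(x - 0.5204 + 0.1897)^2
FOC: (2*4 + 5.0)*x = 0 + 5.0*(0.5204 - 0.1897)
x^{k+1} = 0.1272
Step 2: z-update.
Minimize 3*z^2 + 7*z + (5.0/2)*(0.1272 - z + 0.1897)^2
FOC: (2*3 + 5.0)*z = -7 + 5.0*(0.1272 + 0.1897)
z^{k+1} = -0.4923
Step 3: u-update.
u^{k+1} = 0.1897 + 0.1272 + 0.4923 = 0.8092
Step 4: Primal residual = |0.1272 + 0.4923| = 0.6195


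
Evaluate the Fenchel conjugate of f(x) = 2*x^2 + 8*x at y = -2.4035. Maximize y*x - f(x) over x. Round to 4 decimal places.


f*(y) = sup_x {y*x - a*x^2 - b*x} = sup_x {(y-b)*x - a*x^2}
FOC: (y - b) - 2a*x = 0 => x* = (y - b)/(2a)
x* = (-2.4035 - 8)/(2*2) = -2.6009
f*(-2.4035) = (y-b)^2/(4a) = (-2.4035 - 8)^2/(4*2)
= 108.2328/8 = 13.5291


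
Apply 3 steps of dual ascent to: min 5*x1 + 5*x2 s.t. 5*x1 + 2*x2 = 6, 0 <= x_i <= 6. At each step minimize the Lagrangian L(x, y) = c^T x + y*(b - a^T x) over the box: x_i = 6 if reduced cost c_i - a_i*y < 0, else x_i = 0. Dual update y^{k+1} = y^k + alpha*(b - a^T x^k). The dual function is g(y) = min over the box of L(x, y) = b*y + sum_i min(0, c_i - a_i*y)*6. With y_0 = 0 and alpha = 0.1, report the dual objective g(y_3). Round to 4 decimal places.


Dual ascent for LP: min 5*x1 + 5*x2, 5*x1 + 2*x2 = 6, 0 <= x_i <= 6
Step 1: y^k = 0.0, reduced costs: (5.0, 5.0)
  x^k = (0.0, 0.0), subgradient = b - a^T x = 6.0
  y^{k+1} = 0.0 + 0.1*6.0 = 0.6
Step 2: y^k = 0.6, reduced costs: (2.0, 3.8)
  x^k = (0.0, 0.0), subgradient = b - a^T x = 6.0
  y^{k+1} = 0.6 + 0.1*6.0 = 1.2
Step 3: y^k = 1.2, reduced costs: (-1.0, 2.6)
  x^k = (6.0, 0.0), subgradient = b - a^T x = -24.0
  y^{k+1} = 1.2 + 0.1*-24.0 = -1.2
Dual objective at y_3 = -1.2: reduced costs (11.0, 7.4), box minimizer x = (0.0, 0.0)
g(y_3) = b*y + (c1 - a1*y)*x1 + (c2 - a2*y)*x2 = 6*(-1.2) + 11.0*0.0 + 7.4*0.0 = -7.2 + 0.0 + 0.0 = -7.2


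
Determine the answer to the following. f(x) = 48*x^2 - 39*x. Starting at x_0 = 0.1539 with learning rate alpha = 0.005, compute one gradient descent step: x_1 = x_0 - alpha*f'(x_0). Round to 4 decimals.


We compute the gradient at x_0 and apply the update.
f'(x) = 96*x - 39
f'(0.1539) = 96*0.1539 - 39 = -24.2256
x_1 = 0.1539 - 0.005*-24.2256 = 0.275


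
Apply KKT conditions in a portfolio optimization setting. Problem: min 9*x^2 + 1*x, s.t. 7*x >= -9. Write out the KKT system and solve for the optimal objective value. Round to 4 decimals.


Step 1: Try lambda = 0 (constraint inactive).
Stationarity: 2*9*x + 1 = 0
x* = -1/(2*9) = -1/18 = -0.0556 (rounded; the exact value -1/18 is used below)
Check constraint: 7*-0.0556 = -0.3892 >= -9 -- satisfied.
Step 2: Compute optimal value.
f(x*) = 9*(-1/18)^2 + 1*(-1/18) = -0.0278


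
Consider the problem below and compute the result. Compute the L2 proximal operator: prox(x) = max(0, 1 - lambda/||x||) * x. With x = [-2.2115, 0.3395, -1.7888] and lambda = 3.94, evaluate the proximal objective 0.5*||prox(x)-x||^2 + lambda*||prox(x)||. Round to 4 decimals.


Step 1: Compute ||x||.
||x|| = 2.8646
Step 2: Compute scaling factor.
scale = max(0, 1 - 3.94/2.8646) = 0.0
Step 3: prox(x) = [-0.0, 0.0, -0.0]
||prox(x)|| = 0.0
Step 4: Proximal objective.
0.5*||prox-x||^2 = 4.1029
lambda*||prox|| = 0.0
Total = 4.1029


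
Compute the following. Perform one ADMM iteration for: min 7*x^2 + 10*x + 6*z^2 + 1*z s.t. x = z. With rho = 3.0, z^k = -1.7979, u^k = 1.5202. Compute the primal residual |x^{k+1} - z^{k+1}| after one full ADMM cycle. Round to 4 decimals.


ADMM iteration with rho = 3.0, z^k = -1.7979, u^k = 1.5202
Step 1: x-update.
Minimize 7*x^2 + 10*x + (3.0/2)*(x + 1.7979 + 1.5202)^2
FOC: (2*7 + 3.0)*x = -10 + 3.0*(-1.7979 - 1.5202)
x^{k+1} = -1.1738
Step 2: z-update.
Minimize 6*z^2 + 1*z + (3.0/2)*(-1.1738 - z + 1.5202)^2
FOC: (2*6 + 3.0)*z = -1 + 3.0*(-1.1738 + 1.5202)
z^{k+1} = 0.0026
Step 3: u-update.
u^{k+1} = 1.5202 - 1.1738 - 0.0026 = 0.3438
Step 4: Primal residual = |-1.1738 - 0.0026| = 1.1764


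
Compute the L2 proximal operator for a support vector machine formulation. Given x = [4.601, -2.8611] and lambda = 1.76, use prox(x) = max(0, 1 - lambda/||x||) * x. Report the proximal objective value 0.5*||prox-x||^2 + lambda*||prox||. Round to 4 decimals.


Step 1: Compute ||x||.
||x|| = 5.418
Step 2: Compute scaling factor.
scale = max(0, 1 - 1.76/5.418) = 0.6752
Step 3: prox(x) = [3.1064, -1.9317]
||prox(x)|| = 3.658
Step 4: Proximal objective.
0.5*||prox-x||^2 = 1.5488
lambda*||prox|| = 6.4381
Total = 7.9869


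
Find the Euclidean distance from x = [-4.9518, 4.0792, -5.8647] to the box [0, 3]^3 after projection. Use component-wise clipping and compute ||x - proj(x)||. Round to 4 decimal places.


Project each component onto [0, 3].
clip(-4.9518) = 0.0, clip(4.0792) = 3.0, clip(-5.8647) = 0.0
Projection = [0.0, 3.0, 0.0]
Squared diffs: [24.5203, 1.1647, 34.3947]
Distance = sqrt(60.0797) = 7.7511


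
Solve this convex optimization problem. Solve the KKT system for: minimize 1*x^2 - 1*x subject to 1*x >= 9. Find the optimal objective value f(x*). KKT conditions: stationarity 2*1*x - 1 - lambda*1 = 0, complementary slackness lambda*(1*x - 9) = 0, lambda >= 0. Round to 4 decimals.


Step 1: Try lambda = 0 (constraint inactive).
x_unc = 1/(2*1) = 0.5
Check: 1*0.5 = 0.5 < 9 -- violated!
Step 2: Constraint must be active: 1*x = 9
x* = 9/1 = 9.0
lambda = (2*1*9.0 - 1)/1 = 17.0
Step 3: Compute optimal value.
f(x*) = 1*9.0^2 - 1*9.0 = 72.0


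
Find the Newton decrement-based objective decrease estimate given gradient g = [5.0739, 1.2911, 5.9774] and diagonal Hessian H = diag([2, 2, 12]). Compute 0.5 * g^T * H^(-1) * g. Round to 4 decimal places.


Step 1: H is diagonal, so H^(-1) * g = [2.537, 0.6456, 0.4981].
Step 2: g^T H^(-1) g = sum_i g_i^2 / H_ii
  = (5.0739)^2/2 + (1.2911)^2/2 + (5.9774)^2/12
  = 12.8722 + 0.8335 + 2.9774 = 16.6831
Step 3: Objective decrease = 0.5 * g^T H^(-1) g = 8.3416


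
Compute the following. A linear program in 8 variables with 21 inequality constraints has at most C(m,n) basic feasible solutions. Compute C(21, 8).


Each vertex corresponds to some choice of n active constraints out of m, so the number of vertices is at most C(m, n) = m! / (n!(m-n)!).
m = 21, n = 8
Numerator: 21 * 20 * 19 * 18 * 17 * 16 * 15 * 14
Denominator: 8! = 40320
C(21, 8) = 203490


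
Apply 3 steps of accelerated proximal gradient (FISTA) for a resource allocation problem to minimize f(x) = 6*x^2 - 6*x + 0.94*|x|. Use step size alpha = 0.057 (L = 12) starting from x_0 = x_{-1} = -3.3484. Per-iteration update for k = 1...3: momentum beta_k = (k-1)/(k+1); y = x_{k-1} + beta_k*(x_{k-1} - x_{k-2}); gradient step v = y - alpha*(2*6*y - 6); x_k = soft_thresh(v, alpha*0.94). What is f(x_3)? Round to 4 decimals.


FISTA on f(x) = 6*x^2 - 6*x + 0.94*|x|
L = 12, alpha = 0.057
Iteration 1: beta = 0.0, y = -3.3484 + 0.0*(-3.3484 + 3.3484) = -3.3484
  grad(y) = -46.1808, v = y - alpha*grad = -0.7161
  prox(v) = soft_thresh(-0.7161, 0.0536) = -0.6625
Iteration 2: beta = 0.3333, y = -0.6625 + 0.3333*(-0.6625 + 3.3484) = 0.2328
  grad(y) = -3.2066, v = y - alpha*grad = 0.4156
  prox(v) = soft_thresh(0.4156, 0.0536) = 0.362
Iteration 3: beta = 0.5, y = 0.362 + 0.5*(0.362 + 0.6625) = 0.8742
  grad(y) = 4.4907, v = y - alpha*grad = 0.6183
  prox(v) = soft_thresh(0.6183, 0.0536) = 0.5647
f(x_3) = 6*0.5647^2 - 6*0.5647 + 0.94*|0.5647| = -0.9441


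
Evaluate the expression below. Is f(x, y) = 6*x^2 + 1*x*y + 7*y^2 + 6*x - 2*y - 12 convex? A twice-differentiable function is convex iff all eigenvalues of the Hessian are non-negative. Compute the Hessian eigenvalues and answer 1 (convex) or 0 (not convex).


The Hessian of f(x,y) = 6*x^2 + 1*x*y + 7*y^2 + 6*x - 2*y - 12 is:
H = [[12, 1], [1, 14]]
Trace = 12 + 14 = 26
Determinant = 12*14 - (1)^2 = 167
Discriminant = (26)^2 - 4*167 = 8.0
Eigenvalues: lambda_1 = 11.5858, lambda_2 = 14.4142
The function is convex.

1


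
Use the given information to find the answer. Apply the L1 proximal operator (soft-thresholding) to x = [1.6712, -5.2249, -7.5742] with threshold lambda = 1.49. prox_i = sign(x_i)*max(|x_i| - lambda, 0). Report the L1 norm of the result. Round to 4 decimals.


Soft-thresholding with lambda = 1.49:
prox(1.6712) = sign(1.6712)*max(|1.6712| - 1.49, 0) = 0.1812
prox(-5.2249) = sign(-5.2249)*max(|-5.2249| - 1.49, 0) = -3.7349
prox(-7.5742) = sign(-7.5742)*max(|-7.5742| - 1.49, 0) = -6.0842
prox(x) = [0.1812, -3.7349, -6.0842]
||prox(x)||_1 = 0.1812 + 3.7349 + 6.0842 = 10.0003


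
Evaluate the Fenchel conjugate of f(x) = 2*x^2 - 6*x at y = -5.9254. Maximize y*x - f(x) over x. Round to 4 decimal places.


f*(y) = sup_x {y*x - a*x^2 - b*x} = sup_x {(y-b)*x - a*x^2}
FOC: (y - b) - 2a*x = 0 => x* = (y - b)/(2a)
x* = (-5.9254 + 6)/(2*2) = 0.0187
f*(-5.9254) = (y-b)^2/(4a) = (-5.9254 + 6)^2/(4*2)
= 0.0056/8 = 0.0007


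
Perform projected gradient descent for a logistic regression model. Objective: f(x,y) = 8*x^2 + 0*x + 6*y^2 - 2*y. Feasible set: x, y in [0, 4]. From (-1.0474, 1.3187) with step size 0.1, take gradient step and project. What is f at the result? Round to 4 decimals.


Step 1: Compute gradient at (-1.0474, 1.3187).
grad_x = 2*8*-1.0474 + 0 = -16.7584
grad_y = 2*6*1.3187 - 2 = 13.8244
Step 2: Gradient step.
x_raw = -1.0474 - 0.1*-16.7584 = 0.6284
y_raw = 1.3187 - 0.1*13.8244 = -0.0637
Step 3: Project onto [0, 4].
x_proj = clip(0.6284) = 0.6284
y_proj = clip(-0.0637) = 0.0
Step 4: Evaluate f.
f(0.6284, 0.0) = 3.1595


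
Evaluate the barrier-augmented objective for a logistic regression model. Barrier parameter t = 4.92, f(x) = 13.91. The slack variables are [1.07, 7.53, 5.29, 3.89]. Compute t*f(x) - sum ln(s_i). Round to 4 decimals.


Step 1: Compute log-barrier.
ln values: [0.0677, 2.0189, 1.6658, 1.3584]
phi = -(0.0677 + 2.0189 + 1.6658 + 1.3584) = -5.1108
Step 2: Compute augmented objective.
t*f(x) = 4.92*13.91 = 68.4372
Total = 68.4372 - 5.1108 = 63.3264


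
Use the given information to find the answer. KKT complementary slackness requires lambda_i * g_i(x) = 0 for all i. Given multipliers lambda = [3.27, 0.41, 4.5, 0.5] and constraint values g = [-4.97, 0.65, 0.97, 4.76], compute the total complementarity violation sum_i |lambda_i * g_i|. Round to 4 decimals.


KKT complementary slackness check:
lambda_1 * g_1 = 3.27 * -4.97 = -16.2519
lambda_2 * g_2 = 0.41 * 0.65 = 0.2665
lambda_3 * g_3 = 4.5 * 0.97 = 4.365
lambda_4 * g_4 = 0.5 * 4.76 = 2.38
Total violation = 16.2519 + 0.2665 + 4.365 + 2.38 = 23.2634


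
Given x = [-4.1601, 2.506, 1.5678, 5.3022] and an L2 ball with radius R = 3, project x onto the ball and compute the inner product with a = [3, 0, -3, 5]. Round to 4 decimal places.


Step 1: Compute ||x|| (intermediates to 6 decimals).
||x|| = sqrt((-4.1601)^2 + 2.506^2 + 1.5678^2 + 5.3022^2) = 7.359198
Step 2: Project.
Since ||x|| > R, scale = R/||x|| = 3/7.359198 = 0.407653, proj(x) = scale * x
proj(x) = [-1.695877, 1.021578, 0.639118, 2.161458]
Step 3: Dot product.
a^T * proj(x) = 3*(-1.695877) + 0*1.021578 - 3*0.639118 + 5*2.161458 = 3.8023


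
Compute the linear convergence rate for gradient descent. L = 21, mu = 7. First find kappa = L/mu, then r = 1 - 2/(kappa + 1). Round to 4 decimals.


Step 1: Compute the condition number.
kappa = L/mu = 21/7 = 3.0
Step 2: Compute the convergence rate.
r = 1 - 2/(kappa + 1) = 1 - 2*mu/(L + mu) = (L - mu)/(L + mu) = 14/28 = 0.5


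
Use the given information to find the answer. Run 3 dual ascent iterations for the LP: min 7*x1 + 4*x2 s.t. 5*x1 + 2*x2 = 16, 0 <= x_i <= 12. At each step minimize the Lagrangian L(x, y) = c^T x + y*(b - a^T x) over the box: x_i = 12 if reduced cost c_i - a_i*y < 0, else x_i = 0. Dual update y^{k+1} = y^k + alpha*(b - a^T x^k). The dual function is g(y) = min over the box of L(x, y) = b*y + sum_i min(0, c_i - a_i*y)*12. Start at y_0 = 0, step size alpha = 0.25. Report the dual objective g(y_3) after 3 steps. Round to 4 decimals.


Dual ascent for LP: min 7*x1 + 4*x2, 5*x1 + 2*x2 = 16, 0 <= x_i <= 12
Step 1: y^k = 0.0, reduced costs: (7.0, 4.0)
  x^k = (0.0, 0.0), subgradient = b - a^T x = 16.0
  y^{k+1} = 0.0 + 0.25*16.0 = 4.0
Step 2: y^k = 4.0, reduced costs: (-13.0, -4.0)
  x^k = (12.0, 12.0), subgradient = b - a^T x = -68.0
  y^{k+1} = 4.0 + 0.25*-68.0 = -13.0
Step 3: y^k = -13.0, reduced costs: (72.0, 30.0)
  x^k = (0.0, 0.0), subgradient = b - a^T x = 16.0
  y^{k+1} = -13.0 + 0.25*16.0 = -9.0
Dual objective at y_3 = -9.0: reduced costs (52.0, 22.0), box minimizer x = (0.0, 0.0)
g(y_3) = b*y + (c1 - a1*y)*x1 + (c2 - a2*y)*x2 = 16*(-9.0) + 52.0*0.0 + 22.0*0.0 = -144.0 + 0.0 + 0.0 = -144.0


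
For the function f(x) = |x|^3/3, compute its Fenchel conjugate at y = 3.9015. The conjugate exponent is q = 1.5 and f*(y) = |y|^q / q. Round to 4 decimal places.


The conjugate exponent q satisfies 1/p + 1/q = 1.
p = 3, so q = 3/(3 - 1) = 1.5
|y|^q = 3.9015^1.5 = 7.7063
f*(3.9015) = 7.7063 / 1.5 = 5.1376


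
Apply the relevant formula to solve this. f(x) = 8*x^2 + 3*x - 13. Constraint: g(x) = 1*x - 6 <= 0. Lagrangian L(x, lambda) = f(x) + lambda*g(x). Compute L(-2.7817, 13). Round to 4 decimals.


Step 1: Evaluate f(x).
f(-2.7817) = 8*(-2.7817)^2 + 3*(-2.7817) - 13 = 40.5577
Step 2: Evaluate g(x).
g(-2.7817) = 1*-2.7817 - 6 = -8.7817
Step 3: Compute Lagrangian.
L = 40.5577 + 13*-8.7817 = -73.6044


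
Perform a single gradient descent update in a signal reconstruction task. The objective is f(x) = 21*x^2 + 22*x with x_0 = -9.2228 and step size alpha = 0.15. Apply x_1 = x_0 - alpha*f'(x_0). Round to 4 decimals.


We compute the gradient at x_0 and apply the update.
f'(x) = 42*x + 22
f'(-9.2228) = 42*-9.2228 + 22 = -365.3576
x_1 = -9.2228 - 0.15*-365.3576 = 45.5808


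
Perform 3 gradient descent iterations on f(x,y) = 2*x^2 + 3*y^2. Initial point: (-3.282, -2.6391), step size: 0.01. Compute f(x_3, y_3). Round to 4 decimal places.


Gradient descent on f(x,y) = 2*x^2 + 3*y^2.
Starting point: (-3.282, -2.6391), alpha = 0.01
Step 1: grad_x = 2*2*-3.282 = -13.128, grad_y = 2*3*-2.6391 = -15.8346
  x_1 = -3.282 - 0.01*-13.128 = -3.1507
  y_1 = -2.6391 - 0.01*-15.8346 = -2.4808
Step 2: grad_x = 2*2*-3.1507 = -12.6029, grad_y = 2*3*-2.4808 = -14.8845
  x_2 = -3.1507 - 0.01*-12.6029 = -3.0247
  y_2 = -2.4808 - 0.01*-14.8845 = -2.3319
Step 3: grad_x = 2*2*-3.0247 = -12.0988, grad_y = 2*3*-2.3319 = -13.9915
  x_3 = -3.0247 - 0.01*-12.0988 = -2.9037
  y_3 = -2.3319 - 0.01*-13.9915 = -2.192
f(-2.9037, -2.192) = 2*(-2.9037)^2 + 3*(-2.192)^2 = 31.2775


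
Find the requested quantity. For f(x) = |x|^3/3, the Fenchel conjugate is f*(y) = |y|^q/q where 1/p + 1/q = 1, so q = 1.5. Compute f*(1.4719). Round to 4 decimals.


The conjugate exponent q satisfies 1/p + 1/q = 1.
p = 3, so q = 3/(3 - 1) = 1.5
|y|^q = 1.4719^1.5 = 1.7857
f*(1.4719) = 1.7857 / 1.5 = 1.1905


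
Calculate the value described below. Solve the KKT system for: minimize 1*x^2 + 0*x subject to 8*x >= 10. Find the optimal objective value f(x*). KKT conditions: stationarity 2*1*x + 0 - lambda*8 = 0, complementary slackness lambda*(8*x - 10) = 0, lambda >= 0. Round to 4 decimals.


Step 1: Try lambda = 0 (constraint inactive).
x_unc = 0/(2*1) = 0.0
Check: 8*0.0 = 0.0 < 10 -- violated!
Step 2: Constraint must be active: 8*x = 10
x* = 10/8 = 1.25
lambda = (2*1*1.25 + 0)/8 = 0.3125
Step 3: Compute optimal value.
f(x*) = 1*1.25^2 + 0*1.25 = 1.5625


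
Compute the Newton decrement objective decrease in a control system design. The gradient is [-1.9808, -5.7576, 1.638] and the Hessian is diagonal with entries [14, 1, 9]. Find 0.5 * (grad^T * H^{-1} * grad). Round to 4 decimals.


Step 1: H is diagonal, so H^(-1) * g = [-0.1415, -5.7576, 0.182].
Step 2: g^T H^(-1) g = sum_i g_i^2 / H_ii
  = (-1.9808)^2/14 + (-5.7576)^2/1 + (1.638)^2/9
  = 0.2803 + 33.15 + 0.2981 = 33.7283
Step 3: Objective decrease = 0.5 * g^T H^(-1) g = 16.8642


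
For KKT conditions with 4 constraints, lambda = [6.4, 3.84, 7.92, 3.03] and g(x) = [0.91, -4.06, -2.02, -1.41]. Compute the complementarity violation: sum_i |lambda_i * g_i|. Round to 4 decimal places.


KKT complementary slackness check:
lambda_1 * g_1 = 6.4 * 0.91 = 5.824
lambda_2 * g_2 = 3.84 * -4.06 = -15.5904
lambda_3 * g_3 = 7.92 * -2.02 = -15.9984
lambda_4 * g_4 = 3.03 * -1.41 = -4.2723
Total violation = 5.824 + 15.5904 + 15.9984 + 4.2723 = 41.6851


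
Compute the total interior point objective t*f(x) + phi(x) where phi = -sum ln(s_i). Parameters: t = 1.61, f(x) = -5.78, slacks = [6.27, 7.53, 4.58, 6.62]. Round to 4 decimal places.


Step 1: Compute log-barrier.
ln values: [1.8358, 2.0189, 1.5217, 1.8901]
phi = -(1.8358 + 2.0189 + 1.5217 + 1.8901) = -7.2665
Step 2: Compute augmented objective.
t*f(x) = 1.61*-5.78 = -9.3058
Total = -9.3058 - 7.2665 = -16.5723


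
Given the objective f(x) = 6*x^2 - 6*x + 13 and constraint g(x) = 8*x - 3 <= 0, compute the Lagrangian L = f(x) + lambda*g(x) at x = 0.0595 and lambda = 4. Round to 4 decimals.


Step 1: Evaluate f(x).
f(0.0595) = 6*0.0595^2 - 6*0.0595 + 13 = 12.6642
Step 2: Evaluate g(x).
g(0.0595) = 8*0.0595 - 3 = -2.524
Step 3: Compute Lagrangian.
L = 12.6642 + 4*-2.524 = 2.5682


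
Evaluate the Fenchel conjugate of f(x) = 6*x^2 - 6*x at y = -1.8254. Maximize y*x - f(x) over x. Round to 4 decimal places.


f*(y) = sup_x {y*x - a*x^2 - b*x} = sup_x {(y-b)*x - a*x^2}
FOC: (y - b) - 2a*x = 0 => x* = (y - b)/(2a)
x* = (-1.8254 + 6)/(2*6) = 0.3479
f*(-1.8254) = (y-b)^2/(4a) = (-1.8254 + 6)^2/(4*6)
= 17.4273/24 = 0.7261


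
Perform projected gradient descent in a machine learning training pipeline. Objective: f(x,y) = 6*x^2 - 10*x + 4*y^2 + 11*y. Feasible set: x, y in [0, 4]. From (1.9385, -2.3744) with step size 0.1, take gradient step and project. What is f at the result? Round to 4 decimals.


Step 1: Compute gradient at (1.9385, -2.3744).
grad_x = 2*6*1.9385 - 10 = 13.262
grad_y = 2*4*-2.3744 + 11 = -7.9952
Step 2: Gradient step.
x_raw = 1.9385 - 0.1*13.262 = 0.6123
y_raw = -2.3744 - 0.1*-7.9952 = -1.5749
Step 3: Project onto [0, 4].
x_proj = clip(0.6123) = 0.6123
y_proj = clip(-1.5749) = 0.0
Step 4: Evaluate f.
f(0.6123, 0.0) = -3.8735


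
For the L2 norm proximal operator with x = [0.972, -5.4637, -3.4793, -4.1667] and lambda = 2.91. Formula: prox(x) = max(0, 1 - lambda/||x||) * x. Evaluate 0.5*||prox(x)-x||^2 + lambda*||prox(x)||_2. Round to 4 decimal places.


Step 1: Compute ||x||.
||x|| = 7.763
Step 2: Compute scaling factor.
scale = max(0, 1 - 2.91/7.763) = 0.6251
Step 3: prox(x) = [0.6076, -3.4156, -2.1751, -2.6048]
||prox(x)|| = 4.853
Step 4: Proximal objective.
0.5*||prox-x||^2 = 4.2341
lambda*||prox|| = 14.1222
Total = 18.3562


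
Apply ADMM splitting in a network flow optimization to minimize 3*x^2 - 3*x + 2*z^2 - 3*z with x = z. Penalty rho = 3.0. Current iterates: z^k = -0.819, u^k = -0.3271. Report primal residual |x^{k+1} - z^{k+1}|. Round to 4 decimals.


ADMM iteration with rho = 3.0, z^k = -0.819, u^k = -0.3271
Step 1: x-update.
Minimize 3*x^2 - 3*x + (3.0/2)*(x + 0.819 - 0.3271)^2
FOC: (2*3 + 3.0)*x = 3 + 3.0*(-0.819 + 0.3271)
x^{k+1} = 0.1694
Step 2: z-update.
Minimize 2*z^2 - 3*z + (3.0/2)*(0.1694 - z - 0.3271)^2
FOC: (2*2 + 3.0)*z = 3 + 3.0*(0.1694 - 0.3271)
z^{k+1} = 0.361
Step 3: u-update.
u^{k+1} = -0.3271 + 0.1694 - 0.361 = -0.5187
Step 4: Primal residual = |0.1694 - 0.361| = 0.1916


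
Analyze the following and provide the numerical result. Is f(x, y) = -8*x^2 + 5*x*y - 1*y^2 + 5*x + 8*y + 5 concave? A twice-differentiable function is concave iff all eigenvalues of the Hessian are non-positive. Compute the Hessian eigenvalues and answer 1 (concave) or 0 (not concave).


The Hessian of f(x,y) = -8*x^2 + 5*x*y - 1*y^2 + 5*x + 8*y + 5 is:
H = [[-16, 5], [5, -2]]
Trace = -16 - 2 = -18
Determinant = -16*-2 - (5)^2 = 7
Discriminant = (-18)^2 - 4*7 = 296.0
Eigenvalues: lambda_1 = -17.6023, lambda_2 = -0.3977
The function is concave.

1


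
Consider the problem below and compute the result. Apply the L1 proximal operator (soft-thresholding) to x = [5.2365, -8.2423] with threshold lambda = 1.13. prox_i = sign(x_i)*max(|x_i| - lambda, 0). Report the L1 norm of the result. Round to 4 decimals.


Soft-thresholding with lambda = 1.13:
prox(5.2365) = sign(5.2365)*max(|5.2365| - 1.13, 0) = 4.1065
prox(-8.2423) = sign(-8.2423)*max(|-8.2423| - 1.13, 0) = -7.1123
prox(x) = [4.1065, -7.1123]
||prox(x)||_1 = 4.1065 + 7.1123 = 11.2188


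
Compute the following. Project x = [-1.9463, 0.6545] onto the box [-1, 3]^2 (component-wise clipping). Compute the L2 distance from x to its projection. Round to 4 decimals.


Project each component onto [-1, 3].
clip(-1.9463) = -1.0, clip(0.6545) = 0.6545
Projection = [-1.0, 0.6545]
Squared diffs: [0.8955, 0.0]
Distance = sqrt(0.8955) = 0.9463


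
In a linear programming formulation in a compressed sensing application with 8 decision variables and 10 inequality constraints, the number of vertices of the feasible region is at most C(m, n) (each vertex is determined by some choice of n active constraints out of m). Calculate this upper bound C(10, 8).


Each vertex corresponds to some choice of n active constraints out of m, so the number of vertices is at most C(m, n) = m! / (n!(m-n)!).
m = 10, n = 8
Numerator: 10 * 9 * 8 * 7 * 6 * 5 * 4 * 3
Denominator: 8! = 40320
C(10, 8) = 45


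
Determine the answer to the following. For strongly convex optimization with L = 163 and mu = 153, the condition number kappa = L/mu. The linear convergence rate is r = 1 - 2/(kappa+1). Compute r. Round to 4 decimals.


Step 1: Compute the condition number.
kappa = L/mu = 163/153 = 1.0654
Step 2: Compute the convergence rate.
r = 1 - 2/(kappa + 1) = 1 - 2*mu/(L + mu) = (L - mu)/(L + mu) = 10/316 = 0.0316


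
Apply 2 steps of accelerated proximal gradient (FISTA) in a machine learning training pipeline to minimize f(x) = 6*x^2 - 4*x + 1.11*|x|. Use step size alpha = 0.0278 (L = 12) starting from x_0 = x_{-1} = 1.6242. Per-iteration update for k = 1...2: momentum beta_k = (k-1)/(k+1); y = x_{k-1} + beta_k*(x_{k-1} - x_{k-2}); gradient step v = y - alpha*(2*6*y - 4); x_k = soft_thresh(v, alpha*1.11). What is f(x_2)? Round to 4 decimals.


FISTA on f(x) = 6*x^2 - 4*x + 1.11*|x|
L = 12, alpha = 0.0278
Iteration 1: beta = 0.0, y = 1.6242 + 0.0*(1.6242 - 1.6242) = 1.6242
  grad(y) = 15.4904, v = y - alpha*grad = 1.1936
  prox(v) = soft_thresh(1.1936, 0.0309) = 1.1627
Iteration 2: beta = 0.3333, y = 1.1627 + 0.3333*(1.1627 - 1.6242) = 1.0089
  grad(y) = 8.1065, v = y - alpha*grad = 0.7835
  prox(v) = soft_thresh(0.7835, 0.0309) = 0.7527
f(x_2) = 6*0.7527^2 - 4*0.7527 + 1.11*|0.7527| = 1.2238


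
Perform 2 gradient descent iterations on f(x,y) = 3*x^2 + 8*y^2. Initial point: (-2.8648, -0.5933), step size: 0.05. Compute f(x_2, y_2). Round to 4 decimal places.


Gradient descent on f(x,y) = 3*x^2 + 8*y^2.
Starting point: (-2.8648, -0.5933), alpha = 0.05
Step 1: grad_x = 2*3*-2.8648 = -17.1888, grad_y = 2*8*-0.5933 = -9.4928
  x_1 = -2.8648 - 0.05*-17.1888 = -2.0054
  y_1 = -0.5933 - 0.05*-9.4928 = -0.1187
Step 2: grad_x = 2*3*-2.0054 = -12.0322, grad_y = 2*8*-0.1187 = -1.8986
  x_2 = -2.0054 - 0.05*-12.0322 = -1.4038
  y_2 = -0.1187 - 0.05*-1.8986 = -0.0237
f(-1.4038, -0.0237) = 3*(-1.4038)^2 + 8*(-0.0237)^2 = 5.9161


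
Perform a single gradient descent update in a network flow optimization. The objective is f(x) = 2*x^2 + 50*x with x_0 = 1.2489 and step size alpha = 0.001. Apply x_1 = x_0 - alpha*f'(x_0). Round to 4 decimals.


We compute the gradient at x_0 and apply the update.
f'(x) = 4*x + 50
f'(1.2489) = 4*1.2489 + 50 = 54.9956
x_1 = 1.2489 - 0.001*54.9956 = 1.1939


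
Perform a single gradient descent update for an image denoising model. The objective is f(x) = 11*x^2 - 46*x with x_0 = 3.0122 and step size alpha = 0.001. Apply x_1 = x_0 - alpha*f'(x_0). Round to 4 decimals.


We compute the gradient at x_0 and apply the update.
f'(x) = 22*x - 46
f'(3.0122) = 22*3.0122 - 46 = 20.2684
x_1 = 3.0122 - 0.001*20.2684 = 2.9919


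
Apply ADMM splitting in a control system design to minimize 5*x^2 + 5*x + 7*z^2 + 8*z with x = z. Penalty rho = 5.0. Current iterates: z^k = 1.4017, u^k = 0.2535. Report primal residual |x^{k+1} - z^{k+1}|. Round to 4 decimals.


ADMM iteration with rho = 5.0, z^k = 1.4017, u^k = 0.2535
Step 1: x-update.
Minimize 5*x^2 + 5*x + (5.0/2)*(x - 1.4017 + 0.2535)^2
FOC: (2*5 + 5.0)*x = -5 + 5.0*(1.4017 - 0.2535)
x^{k+1} = 0.0494
Step 2: z-update.
Minimize 7*z^2 + 8*z + (5.0/2)*(0.0494 - z + 0.2535)^2
FOC: (2*7 + 5.0)*z = -8 + 5.0*(0.0494 + 0.2535)
z^{k+1} = -0.3413
Step 3: u-update.
u^{k+1} = 0.2535 + 0.0494 + 0.3413 = 0.6442
Step 4: Primal residual = |0.0494 + 0.3413| = 0.3907


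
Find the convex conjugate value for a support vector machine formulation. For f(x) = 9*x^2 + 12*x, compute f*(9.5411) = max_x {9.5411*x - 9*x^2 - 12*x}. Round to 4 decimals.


f*(y) = sup_x {y*x - a*x^2 - b*x} = sup_x {(y-b)*x - a*x^2}
FOC: (y - b) - 2a*x = 0 => x* = (y - b)/(2a)
x* = (9.5411 - 12)/(2*9) = -0.1366
f*(9.5411) = (y-b)^2/(4a) = (9.5411 - 12)^2/(4*9)
= 6.0462/36 = 0.1679


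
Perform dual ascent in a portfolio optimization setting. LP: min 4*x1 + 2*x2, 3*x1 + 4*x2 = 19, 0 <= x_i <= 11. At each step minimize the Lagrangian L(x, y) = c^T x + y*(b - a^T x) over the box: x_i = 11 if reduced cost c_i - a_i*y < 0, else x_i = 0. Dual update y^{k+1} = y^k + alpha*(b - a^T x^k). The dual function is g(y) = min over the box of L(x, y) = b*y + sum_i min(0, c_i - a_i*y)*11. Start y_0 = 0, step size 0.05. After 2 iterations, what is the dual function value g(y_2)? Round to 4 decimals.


Dual ascent for LP: min 4*x1 + 2*x2, 3*x1 + 4*x2 = 19, 0 <= x_i <= 11
Step 1: y^k = 0.0, reduced costs: (4.0, 2.0)
  x^k = (0.0, 0.0), subgradient = b - a^T x = 19.0
  y^{k+1} = 0.0 + 0.05*19.0 = 0.95
Step 2: y^k = 0.95, reduced costs: (1.15, -1.8)
  x^k = (0.0, 11.0), subgradient = b - a^T x = -25.0
  y^{k+1} = 0.95 + 0.05*-25.0 = -0.3
Dual objective at y_2 = -0.3: reduced costs (4.9, 3.2), box minimizer x = (0.0, 0.0)
g(y_2) = b*y + (c1 - a1*y)*x1 + (c2 - a2*y)*x2 = 19*(-0.3) + 4.9*0.0 + 3.2*0.0 = -5.7 + 0.0 + 0.0 = -5.7


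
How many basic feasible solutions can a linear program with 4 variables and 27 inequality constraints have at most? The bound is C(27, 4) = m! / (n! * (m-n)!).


Each vertex corresponds to some choice of n active constraints out of m, so the number of vertices is at most C(m, n) = m! / (n!(m-n)!).
m = 27, n = 4
Numerator: 27 * 26 * 25 * 24
Denominator: 4! = 24
C(27, 4) = 17550


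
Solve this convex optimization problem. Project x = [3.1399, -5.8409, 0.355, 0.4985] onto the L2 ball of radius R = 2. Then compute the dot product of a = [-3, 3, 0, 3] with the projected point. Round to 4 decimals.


Step 1: Compute ||x|| (intermediates to 6 decimals).
||x|| = sqrt(3.1399^2 + (-5.8409)^2 + 0.355^2 + 0.4985^2) = 6.65955
Step 2: Project.
Since ||x|| > R, scale = R/||x|| = 2/6.65955 = 0.300321, proj(x) = scale * x
proj(x) = [0.942978, -1.754145, 0.106614, 0.14971]
Step 3: Dot product.
a^T * proj(x) = -3*0.942978 + 3*(-1.754145) + 0*0.106614 + 3*0.14971 = -7.6422


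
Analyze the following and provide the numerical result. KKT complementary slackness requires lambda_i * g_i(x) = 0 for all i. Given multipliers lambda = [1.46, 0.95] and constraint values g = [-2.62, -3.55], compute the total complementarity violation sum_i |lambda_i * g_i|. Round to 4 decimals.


KKT complementary slackness check:
lambda_1 * g_1 = 1.46 * -2.62 = -3.8252
lambda_2 * g_2 = 0.95 * -3.55 = -3.3725
Total violation = 3.8252 + 3.3725 = 7.1977


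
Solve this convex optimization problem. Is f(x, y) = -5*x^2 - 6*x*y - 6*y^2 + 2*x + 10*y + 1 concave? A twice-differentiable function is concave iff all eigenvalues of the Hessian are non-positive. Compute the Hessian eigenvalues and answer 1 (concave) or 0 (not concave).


The Hessian of f(x,y) = -5*x^2 - 6*x*y - 6*y^2 + 2*x + 10*y + 1 is:
H = [[-10, -6], [-6, -12]]
Trace = -10 - 12 = -22
Determinant = -10*-12 - (-6)^2 = 84
Discriminant = (-22)^2 - 4*84 = 148.0
Eigenvalues: lambda_1 = -17.0828, lambda_2 = -4.9172
The function is concave.

1


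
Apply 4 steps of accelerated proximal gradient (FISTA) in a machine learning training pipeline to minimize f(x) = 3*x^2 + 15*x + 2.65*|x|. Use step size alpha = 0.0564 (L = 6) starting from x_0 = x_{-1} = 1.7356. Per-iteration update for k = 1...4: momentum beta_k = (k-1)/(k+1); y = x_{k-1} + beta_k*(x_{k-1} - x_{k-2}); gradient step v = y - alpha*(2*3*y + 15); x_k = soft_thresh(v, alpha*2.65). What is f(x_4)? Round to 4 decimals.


FISTA on f(x) = 3*x^2 + 15*x + 2.65*|x|
L = 6, alpha = 0.0564
Iteration 1: beta = 0.0, y = 1.7356 + 0.0*(1.7356 - 1.7356) = 1.7356
  grad(y) = 25.4136, v = y - alpha*grad = 0.3023
  prox(v) = soft_thresh(0.3023, 0.1495) = 0.1528
Iteration 2: beta = 0.3333, y = 0.1528 + 0.3333*(0.1528 - 1.7356) = -0.3748
  grad(y) = 12.7513, v = y - alpha*grad = -1.094
  prox(v) = soft_thresh(-1.094, 0.1495) = -0.9445
Iteration 3: beta = 0.5, y = -0.9445 + 0.5*(-0.9445 - 0.1528) = -1.4932
  grad(y) = 6.0411, v = y - alpha*grad = -1.8339
  prox(v) = soft_thresh(-1.8339, 0.1495) = -1.6844
Iteration 4: beta = 0.6, y = -1.6844 + 0.6*(-1.6844 + 0.9445) = -2.1284
  grad(y) = 2.2299, v = y - alpha*grad = -2.2541
  prox(v) = soft_thresh(-2.2541, 0.1495) = -2.1047
f(x_4) = 3*(-2.1047)^2 + 15*(-2.1047) + 2.65*|-2.1047| = -12.7038


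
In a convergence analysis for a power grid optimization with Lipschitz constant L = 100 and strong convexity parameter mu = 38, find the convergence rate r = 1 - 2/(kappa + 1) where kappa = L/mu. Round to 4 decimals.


Step 1: Compute the condition number.
kappa = L/mu = 100/38 = 2.6316
Step 2: Compute the convergence rate.
r = 1 - 2/(kappa + 1) = 1 - 2*mu/(L + mu) = (L - mu)/(L + mu) = 62/138 = 0.4493
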